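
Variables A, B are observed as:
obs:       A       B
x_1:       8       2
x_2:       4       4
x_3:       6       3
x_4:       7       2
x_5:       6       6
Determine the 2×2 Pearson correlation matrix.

Step 1 — column means:
  mean(A) = (8 + 4 + 6 + 7 + 6) / 5 = 31/5 = 6.2
  mean(B) = (2 + 4 + 3 + 2 + 6) / 5 = 17/5 = 3.4

Step 2 — sample variances and covariances s[i,j] = (1/(n-1)) · Σ_k (x_{k,i} - mean_i) · (x_{k,j} - mean_j), with n-1 = 4:
  s[A,A] = ((1.8)·(1.8) + (-2.2)·(-2.2) + (-0.2)·(-0.2) + (0.8)·(0.8) + (-0.2)·(-0.2)) / 4 = 8.8/4 = 2.2
  s[A,B] = ((1.8)·(-1.4) + (-2.2)·(0.6) + (-0.2)·(-0.4) + (0.8)·(-1.4) + (-0.2)·(2.6)) / 4 = -5.4/4 = -1.35
  s[B,B] = ((-1.4)·(-1.4) + (0.6)·(0.6) + (-0.4)·(-0.4) + (-1.4)·(-1.4) + (2.6)·(2.6)) / 4 = 11.2/4 = 2.8
  Sample standard deviations s_i = √(s[i,i]):
  s(A) = √(2.2) = 1.4832
  s(B) = √(2.8) = 1.6733

Step 3 — r_{ij} = s_{ij} / (s_i · s_j):
  r[A,A] = 1 (diagonal).
  r[A,B] = -1.35 / (1.4832 · 1.6733) = -1.35 / 2.4819 = -0.5439
  r[B,B] = 1 (diagonal).

R is symmetric with unit diagonal. Assembling:

R = [[1, -0.5439],
 [-0.5439, 1]]


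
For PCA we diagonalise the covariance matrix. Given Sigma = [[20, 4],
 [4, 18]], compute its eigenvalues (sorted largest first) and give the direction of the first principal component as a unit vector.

Step 1 — characteristic polynomial of 2×2 Sigma:
  det(Sigma - λI) = λ² - trace · λ + det = 0.
  trace = 20 + 18 = 38, det = 20·18 - (4)² = 344.
Step 2 — discriminant:
  Δ = trace² - 4·det = 1444 - 1376 = 68.
Step 3 — eigenvalues:
  λ = (trace ± √Δ)/2 = (38 ± 8.2462)/2,
  λ_1 = 23.1231,  λ_2 = 14.8769.

Step 4 — unit eigenvector for λ_1: solve (Sigma - λ_1 I)v = 0. First row:
  (20 - 23.1231)·v_x + (4)·v_y = 0, i.e. (-3.1231)·v_x + (4)·v_y = 0,
  so v ∝ (b, λ_1 - a) = (4, 3.1231) = u.
  ||u|| = √((4)² + (3.1231)²) = √(25.7538) ≈ 5.0748,
  v_1 = u/||u|| ≈ (0.7882, 0.6154) (||v_1|| = 1).

λ_1 = 23.1231,  λ_2 = 14.8769;  v_1 ≈ (0.7882, 0.6154)


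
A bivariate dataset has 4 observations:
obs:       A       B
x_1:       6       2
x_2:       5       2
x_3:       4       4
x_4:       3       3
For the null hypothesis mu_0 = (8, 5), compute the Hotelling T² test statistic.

Step 1 — sample mean vector:
  mean(A) = (6 + 5 + 4 + 3) / 4 = 18/4 = 4.5
  mean(B) = (2 + 2 + 4 + 3) / 4 = 11/4 = 2.75
  x̄ = (4.5, 2.75),  deviation x̄ - mu_0 = (4.5, 2.75) - (8, 5) = (-3.5, -2.25).

Step 2 — sample covariance matrix, S[i,j] = (1/(n-1)) · Σ_k (x_{k,i} - mean_i) · (x_{k,j} - mean_j), divisor n-1 = 3:
  S[A,A] = ((1.5)·(1.5) + (0.5)·(0.5) + (-0.5)·(-0.5) + (-1.5)·(-1.5)) / 3 = 5/3 = 1.6667
  S[A,B] = ((1.5)·(-0.75) + (0.5)·(-0.75) + (-0.5)·(1.25) + (-1.5)·(0.25)) / 3 = -2.5/3 = -0.8333
  S[B,B] = ((-0.75)·(-0.75) + (-0.75)·(-0.75) + (1.25)·(1.25) + (0.25)·(0.25)) / 3 = 2.75/3 = 0.9167
  S = [[1.6667, -0.8333],
 [-0.8333, 0.9167]].

Step 3 — invert S. det(S) = 1.6667·0.9167 - (-0.8333)² = 0.8333.
  S^{-1} = (1/det) · [[d, -b], [-b, a]] = [[1.1, 1],
 [1, 2]].

Step 4 — quadratic form (x̄ - mu_0)^T · S^{-1} · (x̄ - mu_0):
  S^{-1} · (x̄ - mu_0) = (-6.1, -8),
  (x̄ - mu_0)^T · [...] = (-3.5)·(-6.1) + (-2.25)·(-8) = 39.35.

Step 5 — scale by n: T² = 4 · 39.35 = 157.4.

T² ≈ 157.4


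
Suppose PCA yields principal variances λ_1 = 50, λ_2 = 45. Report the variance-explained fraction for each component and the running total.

Step 1 — total variance = trace(Sigma) = Σ λ_i = 50 + 45 = 95.

Step 2 — fraction explained by component i = λ_i / Σ λ:
  PC1: 50/95 = 0.5263
  PC2: 45/95 = 0.4737

Step 3 — cumulative fraction after k components = (λ_1 + ... + λ_k) / Σ λ:
  k = 1: 50/95 = 0.5263
  k = 2: (50 + 45)/95 = 95/95 = 1

Summary (fraction, with percent):

explained: PC1 0.5263 (52.63%), PC2 0.4737 (47.37%);  cumulative: 0.5263, 1


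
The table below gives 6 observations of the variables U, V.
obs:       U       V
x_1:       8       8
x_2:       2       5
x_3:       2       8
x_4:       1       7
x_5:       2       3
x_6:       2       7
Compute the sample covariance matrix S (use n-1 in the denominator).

Step 1 — column means:
  mean(U) = (8 + 2 + 2 + 1 + 2 + 2) / 6 = 17/6 = 2.8333
  mean(V) = (8 + 5 + 8 + 7 + 3 + 7) / 6 = 38/6 = 6.3333

Step 2 — sample covariance S[i,j] = (1/(n-1)) · Σ_k (x_{k,i} - mean_i) · (x_{k,j} - mean_j), with n-1 = 5.
  S[U,U] = ((5.1667)·(5.1667) + (-0.8333)·(-0.8333) + (-0.8333)·(-0.8333) + (-1.8333)·(-1.8333) + (-0.8333)·(-0.8333) + (-0.8333)·(-0.8333)) / 5 = 32.8333/5 = 6.5667
  S[U,V] = ((5.1667)·(1.6667) + (-0.8333)·(-1.3333) + (-0.8333)·(1.6667) + (-1.8333)·(0.6667) + (-0.8333)·(-3.3333) + (-0.8333)·(0.6667)) / 5 = 9.3333/5 = 1.8667
  S[V,V] = ((1.6667)·(1.6667) + (-1.3333)·(-1.3333) + (1.6667)·(1.6667) + (0.6667)·(0.6667) + (-3.3333)·(-3.3333) + (0.6667)·(0.6667)) / 5 = 19.3333/5 = 3.8667

S is symmetric (S[j,i] = S[i,j]). Assembling:

S = [[6.5667, 1.8667],
 [1.8667, 3.8667]]


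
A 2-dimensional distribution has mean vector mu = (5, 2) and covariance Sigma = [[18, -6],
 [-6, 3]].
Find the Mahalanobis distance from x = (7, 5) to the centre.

Step 1 — centre the observation: (x - mu) = (2, 3).

Step 2 — invert Sigma. det(Sigma) = 18·3 - (-6)² = 18.
  Sigma^{-1} = (1/det) · [[d, -b], [-b, a]] = [[0.1667, 0.3333],
 [0.3333, 1]].

Step 3 — form the quadratic (x - mu)^T · Sigma^{-1} · (x - mu):
  Sigma^{-1} · (x - mu) = (1.3333, 3.6667).
  (x - mu)^T · [Sigma^{-1} · (x - mu)] = (2)·(1.3333) + (3)·(3.6667) = 13.6667.

Step 4 — take square root: d = √(13.6667) ≈ 3.6968.

d(x, mu) = √(13.6667) ≈ 3.6968


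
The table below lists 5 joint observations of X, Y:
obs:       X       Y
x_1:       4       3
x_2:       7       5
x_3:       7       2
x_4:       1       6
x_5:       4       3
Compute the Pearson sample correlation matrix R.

Step 1 — column means:
  mean(X) = (4 + 7 + 7 + 1 + 4) / 5 = 23/5 = 4.6
  mean(Y) = (3 + 5 + 2 + 6 + 3) / 5 = 19/5 = 3.8

Step 2 — sample variances and covariances s[i,j] = (1/(n-1)) · Σ_k (x_{k,i} - mean_i) · (x_{k,j} - mean_j), with n-1 = 4:
  s[X,X] = ((-0.6)·(-0.6) + (2.4)·(2.4) + (2.4)·(2.4) + (-3.6)·(-3.6) + (-0.6)·(-0.6)) / 4 = 25.2/4 = 6.3
  s[X,Y] = ((-0.6)·(-0.8) + (2.4)·(1.2) + (2.4)·(-1.8) + (-3.6)·(2.2) + (-0.6)·(-0.8)) / 4 = -8.4/4 = -2.1
  s[Y,Y] = ((-0.8)·(-0.8) + (1.2)·(1.2) + (-1.8)·(-1.8) + (2.2)·(2.2) + (-0.8)·(-0.8)) / 4 = 10.8/4 = 2.7
  Sample standard deviations s_i = √(s[i,i]):
  s(X) = √(6.3) = 2.51
  s(Y) = √(2.7) = 1.6432

Step 3 — r_{ij} = s_{ij} / (s_i · s_j):
  r[X,X] = 1 (diagonal).
  r[X,Y] = -2.1 / (2.51 · 1.6432) = -2.1 / 4.1243 = -0.5092
  r[Y,Y] = 1 (diagonal).

R is symmetric with unit diagonal. Assembling:

R = [[1, -0.5092],
 [-0.5092, 1]]


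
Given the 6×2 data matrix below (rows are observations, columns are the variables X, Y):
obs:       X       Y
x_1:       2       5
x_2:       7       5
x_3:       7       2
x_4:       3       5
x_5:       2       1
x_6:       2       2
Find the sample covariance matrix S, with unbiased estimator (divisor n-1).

Step 1 — column means:
  mean(X) = (2 + 7 + 7 + 3 + 2 + 2) / 6 = 23/6 = 3.8333
  mean(Y) = (5 + 5 + 2 + 5 + 1 + 2) / 6 = 20/6 = 3.3333

Step 2 — sample covariance S[i,j] = (1/(n-1)) · Σ_k (x_{k,i} - mean_i) · (x_{k,j} - mean_j), with n-1 = 5.
  S[X,X] = ((-1.8333)·(-1.8333) + (3.1667)·(3.1667) + (3.1667)·(3.1667) + (-0.8333)·(-0.8333) + (-1.8333)·(-1.8333) + (-1.8333)·(-1.8333)) / 5 = 30.8333/5 = 6.1667
  S[X,Y] = ((-1.8333)·(1.6667) + (3.1667)·(1.6667) + (3.1667)·(-1.3333) + (-0.8333)·(1.6667) + (-1.8333)·(-2.3333) + (-1.8333)·(-1.3333)) / 5 = 3.3333/5 = 0.6667
  S[Y,Y] = ((1.6667)·(1.6667) + (1.6667)·(1.6667) + (-1.3333)·(-1.3333) + (1.6667)·(1.6667) + (-2.3333)·(-2.3333) + (-1.3333)·(-1.3333)) / 5 = 17.3333/5 = 3.4667

S is symmetric (S[j,i] = S[i,j]). Assembling:

S = [[6.1667, 0.6667],
 [0.6667, 3.4667]]


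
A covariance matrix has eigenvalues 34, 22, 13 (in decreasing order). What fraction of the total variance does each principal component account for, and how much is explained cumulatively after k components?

Step 1 — total variance = trace(Sigma) = Σ λ_i = 34 + 22 + 13 = 69.

Step 2 — fraction explained by component i = λ_i / Σ λ:
  PC1: 34/69 = 0.4928
  PC2: 22/69 = 0.3188
  PC3: 13/69 = 0.1884

Step 3 — cumulative fraction after k components = (λ_1 + ... + λ_k) / Σ λ:
  k = 1: 34/69 = 0.4928
  k = 2: (34 + 22)/69 = 56/69 = 0.8116
  k = 3: (34 + 22 + 13)/69 = 69/69 = 1

Summary (fraction, with percent):

explained: PC1 0.4928 (49.28%), PC2 0.3188 (31.88%), PC3 0.1884 (18.84%);  cumulative: 0.4928, 0.8116, 1


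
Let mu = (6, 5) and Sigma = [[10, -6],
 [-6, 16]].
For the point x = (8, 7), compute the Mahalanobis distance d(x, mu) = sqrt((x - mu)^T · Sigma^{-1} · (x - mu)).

Step 1 — centre the observation: (x - mu) = (2, 2).

Step 2 — invert Sigma. det(Sigma) = 10·16 - (-6)² = 124.
  Sigma^{-1} = (1/det) · [[d, -b], [-b, a]] = [[0.129, 0.0484],
 [0.0484, 0.0806]].

Step 3 — form the quadratic (x - mu)^T · Sigma^{-1} · (x - mu):
  Sigma^{-1} · (x - mu) = (0.3548, 0.2581).
  (x - mu)^T · [Sigma^{-1} · (x - mu)] = (2)·(0.3548) + (2)·(0.2581) = 1.2258.

Step 4 — take square root: d = √(1.2258) ≈ 1.1072.

d(x, mu) = √(1.2258) ≈ 1.1072


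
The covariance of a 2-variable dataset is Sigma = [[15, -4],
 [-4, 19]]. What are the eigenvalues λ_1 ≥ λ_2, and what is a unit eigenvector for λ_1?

Step 1 — characteristic polynomial of 2×2 Sigma:
  det(Sigma - λI) = λ² - trace · λ + det = 0.
  trace = 15 + 19 = 34, det = 15·19 - (-4)² = 269.
Step 2 — discriminant:
  Δ = trace² - 4·det = 1156 - 1076 = 80.
Step 3 — eigenvalues:
  λ = (trace ± √Δ)/2 = (34 ± 8.9443)/2,
  λ_1 = 21.4721,  λ_2 = 12.5279.

Step 4 — unit eigenvector for λ_1: solve (Sigma - λ_1 I)v = 0. First row:
  (15 - 21.4721)·v_x + (-4)·v_y = 0, i.e. (-6.4721)·v_x + (-4)·v_y = 0,
  so v ∝ (b, λ_1 - a) = (-4, 6.4721); multiply by -1 so the first entry is positive: u = (4, -6.4721).
  ||u|| = √((4)² + (-6.4721)²) = √(57.8885) ≈ 7.6085,
  v_1 = u/||u|| ≈ (0.5257, -0.8507) (||v_1|| = 1).

λ_1 = 21.4721,  λ_2 = 12.5279;  v_1 ≈ (0.5257, -0.8507)


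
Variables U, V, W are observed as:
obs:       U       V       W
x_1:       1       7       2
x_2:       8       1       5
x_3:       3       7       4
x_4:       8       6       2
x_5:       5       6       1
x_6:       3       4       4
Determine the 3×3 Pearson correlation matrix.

Step 1 — column means:
  mean(U) = (1 + 8 + 3 + 8 + 5 + 3) / 6 = 28/6 = 4.6667
  mean(V) = (7 + 1 + 7 + 6 + 6 + 4) / 6 = 31/6 = 5.1667
  mean(W) = (2 + 5 + 4 + 2 + 1 + 4) / 6 = 18/6 = 3

Step 2 — sample variances and covariances s[i,j] = (1/(n-1)) · Σ_k (x_{k,i} - mean_i) · (x_{k,j} - mean_j), with n-1 = 5:
  s[U,U] = ((-3.6667)·(-3.6667) + (3.3333)·(3.3333) + (-1.6667)·(-1.6667) + (3.3333)·(3.3333) + (0.3333)·(0.3333) + (-1.6667)·(-1.6667)) / 5 = 41.3333/5 = 8.2667
  s[U,V] = ((-3.6667)·(1.8333) + (3.3333)·(-4.1667) + (-1.6667)·(1.8333) + (3.3333)·(0.8333) + (0.3333)·(0.8333) + (-1.6667)·(-1.1667)) / 5 = -18.6667/5 = -3.7333
  s[U,W] = ((-3.6667)·(-1) + (3.3333)·(2) + (-1.6667)·(1) + (3.3333)·(-1) + (0.3333)·(-2) + (-1.6667)·(1)) / 5 = 3/5 = 0.6
  s[V,V] = ((1.8333)·(1.8333) + (-4.1667)·(-4.1667) + (1.8333)·(1.8333) + (0.8333)·(0.8333) + (0.8333)·(0.8333) + (-1.1667)·(-1.1667)) / 5 = 26.8333/5 = 5.3667
  s[V,W] = ((1.8333)·(-1) + (-4.1667)·(2) + (1.8333)·(1) + (0.8333)·(-1) + (0.8333)·(-2) + (-1.1667)·(1)) / 5 = -12/5 = -2.4
  s[W,W] = ((-1)·(-1) + (2)·(2) + (1)·(1) + (-1)·(-1) + (-2)·(-2) + (1)·(1)) / 5 = 12/5 = 2.4
  Sample standard deviations s_i = √(s[i,i]):
  s(U) = √(8.2667) = 2.8752
  s(V) = √(5.3667) = 2.3166
  s(W) = √(2.4) = 1.5492

Step 3 — r_{ij} = s_{ij} / (s_i · s_j):
  r[U,U] = 1 (diagonal).
  r[U,V] = -3.7333 / (2.8752 · 2.3166) = -3.7333 / 6.6607 = -0.5605
  r[U,W] = 0.6 / (2.8752 · 1.5492) = 0.6 / 4.4542 = 0.1347
  r[V,V] = 1 (diagonal).
  r[V,W] = -2.4 / (2.3166 · 1.5492) = -2.4 / 3.5889 = -0.6687
  r[W,W] = 1 (diagonal).

R is symmetric with unit diagonal. Assembling:

R = [[1, -0.5605, 0.1347],
 [-0.5605, 1, -0.6687],
 [0.1347, -0.6687, 1]]


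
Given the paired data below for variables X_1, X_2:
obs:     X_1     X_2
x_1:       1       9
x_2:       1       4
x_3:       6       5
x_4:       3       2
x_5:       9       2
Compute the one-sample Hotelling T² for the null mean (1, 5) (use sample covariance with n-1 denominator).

Step 1 — sample mean vector:
  mean(X_1) = (1 + 1 + 6 + 3 + 9) / 5 = 20/5 = 4
  mean(X_2) = (9 + 4 + 5 + 2 + 2) / 5 = 22/5 = 4.4
  x̄ = (4, 4.4),  deviation x̄ - mu_0 = (4, 4.4) - (1, 5) = (3, -0.6).

Step 2 — sample covariance matrix, S[i,j] = (1/(n-1)) · Σ_k (x_{k,i} - mean_i) · (x_{k,j} - mean_j), divisor n-1 = 4:
  S[X_1,X_1] = ((-3)·(-3) + (-3)·(-3) + (2)·(2) + (-1)·(-1) + (5)·(5)) / 4 = 48/4 = 12
  S[X_1,X_2] = ((-3)·(4.6) + (-3)·(-0.4) + (2)·(0.6) + (-1)·(-2.4) + (5)·(-2.4)) / 4 = -21/4 = -5.25
  S[X_2,X_2] = ((4.6)·(4.6) + (-0.4)·(-0.4) + (0.6)·(0.6) + (-2.4)·(-2.4) + (-2.4)·(-2.4)) / 4 = 33.2/4 = 8.3
  S = [[12, -5.25],
 [-5.25, 8.3]].

Step 3 — invert S. det(S) = 12·8.3 - (-5.25)² = 72.0375.
  S^{-1} = (1/det) · [[d, -b], [-b, a]] = [[0.1152, 0.0729],
 [0.0729, 0.1666]].

Step 4 — quadratic form (x̄ - mu_0)^T · S^{-1} · (x̄ - mu_0):
  S^{-1} · (x̄ - mu_0) = (0.3019, 0.1187),
  (x̄ - mu_0)^T · [...] = (3)·(0.3019) + (-0.6)·(0.1187) = 0.8346.

Step 5 — scale by n: T² = 5 · 0.8346 = 4.1728.

T² ≈ 4.1728


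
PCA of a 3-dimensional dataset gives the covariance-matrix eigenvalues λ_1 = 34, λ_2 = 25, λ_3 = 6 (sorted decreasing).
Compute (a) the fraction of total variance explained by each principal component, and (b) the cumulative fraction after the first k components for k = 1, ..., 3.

Step 1 — total variance = trace(Sigma) = Σ λ_i = 34 + 25 + 6 = 65.

Step 2 — fraction explained by component i = λ_i / Σ λ:
  PC1: 34/65 = 0.5231
  PC2: 25/65 = 0.3846
  PC3: 6/65 = 0.0923

Step 3 — cumulative fraction after k components = (λ_1 + ... + λ_k) / Σ λ:
  k = 1: 34/65 = 0.5231
  k = 2: (34 + 25)/65 = 59/65 = 0.9077
  k = 3: (34 + 25 + 6)/65 = 65/65 = 1

Summary (fraction, with percent):

explained: PC1 0.5231 (52.31%), PC2 0.3846 (38.46%), PC3 0.0923 (9.23%);  cumulative: 0.5231, 0.9077, 1


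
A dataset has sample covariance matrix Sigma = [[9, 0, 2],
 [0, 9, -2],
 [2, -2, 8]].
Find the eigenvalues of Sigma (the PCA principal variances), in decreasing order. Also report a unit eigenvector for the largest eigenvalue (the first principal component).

Step 1 — characteristic polynomial p(λ) = det(λI - Sigma) = λ³ - tr·λ² + c_1·λ - det, where tr = trace, c_1 = sum of the principal 2×2 minors, det = det(Sigma):
  tr = 9 + 9 + 8 = 26,
  c_1 = (9·9 - (0)²) + (9·8 - (2)²) + (9·8 - (-2)²) = 81 + 68 + 68 = 217,
  det = 9·(9·8 - (-2)²) - (0)·((0)·8 - (-2)·(2)) + (2)·((0)·(-2) - 9·(2)) = 9·(68) - (0)·(4) + (2)·(-18) = 576.
  So p(λ) = λ³ - 26λ² + 217λ - 576.
Step 2 — look for an integer root (rational root theorem: any rational root is an integer divisor of 576). Testing λ = 9:
  p(9) = 729 - 2106 + 1953 - 576 = 0  ✓
  Dividing out (λ - 9): p(λ) = (λ - 9)(λ² - 17λ + 64).
Step 3 — remaining eigenvalues from the quadratic λ² - 17λ + 64 = 0:
  Δ = 17² - 4·64 = 289 - 256 = 33,  λ = (17 ± √33)/2 = (17 ± 5.7446)/2 ≈ 11.3723 or 5.6277.
  Sorted: λ_1 = 11.3723,  λ_2 = 9,  λ_3 = 5.6277  (check: sum = 26 = tr ✓).

Step 4 — unit eigenvector for λ_1 ≈ 11.3723: v spans the null space of (Sigma - λ_1 I), whose rows are
  r_1 = (-2.3723, 0, 2),  r_2 = (0, -2.3723, -2),  r_3 = (2, -2, -3.3723).
  v is orthogonal to every row, so take v ∝ r_1 × r_2 = ((0)·(-2) - (2)·(-2.3723), (2)·(0) - (-2.3723)·(-2), (-2.3723)·(-2.3723) - (0)·(0)) ≈ (4.7446, -4.7446, 5.6277).
  Let u = (4.7446, -4.7446, 5.6277).
  ||u|| = √((4.7446)² + (-4.7446)² + (5.6277)²) = √(76.693) ≈ 8.7575,  v_1 = u/||u|| ≈ (0.5418, -0.5418, 0.6426) (||v_1|| = 1).

λ_1 = 11.3723,  λ_2 = 9,  λ_3 = 5.6277;  v_1 ≈ (0.5418, -0.5418, 0.6426)


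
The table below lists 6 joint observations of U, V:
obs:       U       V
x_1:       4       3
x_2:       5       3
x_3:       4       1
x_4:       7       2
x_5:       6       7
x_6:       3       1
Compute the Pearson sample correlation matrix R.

Step 1 — column means:
  mean(U) = (4 + 5 + 4 + 7 + 6 + 3) / 6 = 29/6 = 4.8333
  mean(V) = (3 + 3 + 1 + 2 + 7 + 1) / 6 = 17/6 = 2.8333

Step 2 — sample variances and covariances s[i,j] = (1/(n-1)) · Σ_k (x_{k,i} - mean_i) · (x_{k,j} - mean_j), with n-1 = 5:
  s[U,U] = ((-0.8333)·(-0.8333) + (0.1667)·(0.1667) + (-0.8333)·(-0.8333) + (2.1667)·(2.1667) + (1.1667)·(1.1667) + (-1.8333)·(-1.8333)) / 5 = 10.8333/5 = 2.1667
  s[U,V] = ((-0.8333)·(0.1667) + (0.1667)·(0.1667) + (-0.8333)·(-1.8333) + (2.1667)·(-0.8333) + (1.1667)·(4.1667) + (-1.8333)·(-1.8333)) / 5 = 7.8333/5 = 1.5667
  s[V,V] = ((0.1667)·(0.1667) + (0.1667)·(0.1667) + (-1.8333)·(-1.8333) + (-0.8333)·(-0.8333) + (4.1667)·(4.1667) + (-1.8333)·(-1.8333)) / 5 = 24.8333/5 = 4.9667
  Sample standard deviations s_i = √(s[i,i]):
  s(U) = √(2.1667) = 1.472
  s(V) = √(4.9667) = 2.2286

Step 3 — r_{ij} = s_{ij} / (s_i · s_j):
  r[U,U] = 1 (diagonal).
  r[U,V] = 1.5667 / (1.472 · 2.2286) = 1.5667 / 3.2804 = 0.4776
  r[V,V] = 1 (diagonal).

R is symmetric with unit diagonal. Assembling:

R = [[1, 0.4776],
 [0.4776, 1]]


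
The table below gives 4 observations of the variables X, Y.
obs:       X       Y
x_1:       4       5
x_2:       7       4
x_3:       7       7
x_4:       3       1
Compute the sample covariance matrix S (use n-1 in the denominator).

Step 1 — column means:
  mean(X) = (4 + 7 + 7 + 3) / 4 = 21/4 = 5.25
  mean(Y) = (5 + 4 + 7 + 1) / 4 = 17/4 = 4.25

Step 2 — sample covariance S[i,j] = (1/(n-1)) · Σ_k (x_{k,i} - mean_i) · (x_{k,j} - mean_j), with n-1 = 3.
  S[X,X] = ((-1.25)·(-1.25) + (1.75)·(1.75) + (1.75)·(1.75) + (-2.25)·(-2.25)) / 3 = 12.75/3 = 4.25
  S[X,Y] = ((-1.25)·(0.75) + (1.75)·(-0.25) + (1.75)·(2.75) + (-2.25)·(-3.25)) / 3 = 10.75/3 = 3.5833
  S[Y,Y] = ((0.75)·(0.75) + (-0.25)·(-0.25) + (2.75)·(2.75) + (-3.25)·(-3.25)) / 3 = 18.75/3 = 6.25

S is symmetric (S[j,i] = S[i,j]). Assembling:

S = [[4.25, 3.5833],
 [3.5833, 6.25]]


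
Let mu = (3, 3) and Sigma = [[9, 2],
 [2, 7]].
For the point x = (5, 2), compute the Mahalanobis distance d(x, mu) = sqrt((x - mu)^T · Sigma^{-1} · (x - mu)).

Step 1 — centre the observation: (x - mu) = (2, -1).

Step 2 — invert Sigma. det(Sigma) = 9·7 - (2)² = 59.
  Sigma^{-1} = (1/det) · [[d, -b], [-b, a]] = [[0.1186, -0.0339],
 [-0.0339, 0.1525]].

Step 3 — form the quadratic (x - mu)^T · Sigma^{-1} · (x - mu):
  Sigma^{-1} · (x - mu) = (0.2712, -0.2203).
  (x - mu)^T · [Sigma^{-1} · (x - mu)] = (2)·(0.2712) + (-1)·(-0.2203) = 0.7627.

Step 4 — take square root: d = √(0.7627) ≈ 0.8733.

d(x, mu) = √(0.7627) ≈ 0.8733


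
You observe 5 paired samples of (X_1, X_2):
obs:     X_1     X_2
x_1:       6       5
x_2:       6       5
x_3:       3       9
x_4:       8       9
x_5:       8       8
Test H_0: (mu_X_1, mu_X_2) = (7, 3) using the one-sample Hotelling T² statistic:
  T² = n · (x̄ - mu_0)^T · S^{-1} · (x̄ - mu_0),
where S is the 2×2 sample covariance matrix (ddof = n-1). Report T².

Step 1 — sample mean vector:
  mean(X_1) = (6 + 6 + 3 + 8 + 8) / 5 = 31/5 = 6.2
  mean(X_2) = (5 + 5 + 9 + 9 + 8) / 5 = 36/5 = 7.2
  x̄ = (6.2, 7.2),  deviation x̄ - mu_0 = (6.2, 7.2) - (7, 3) = (-0.8, 4.2).

Step 2 — sample covariance matrix, S[i,j] = (1/(n-1)) · Σ_k (x_{k,i} - mean_i) · (x_{k,j} - mean_j), divisor n-1 = 4:
  S[X_1,X_1] = ((-0.2)·(-0.2) + (-0.2)·(-0.2) + (-3.2)·(-3.2) + (1.8)·(1.8) + (1.8)·(1.8)) / 4 = 16.8/4 = 4.2
  S[X_1,X_2] = ((-0.2)·(-2.2) + (-0.2)·(-2.2) + (-3.2)·(1.8) + (1.8)·(1.8) + (1.8)·(0.8)) / 4 = -0.2/4 = -0.05
  S[X_2,X_2] = ((-2.2)·(-2.2) + (-2.2)·(-2.2) + (1.8)·(1.8) + (1.8)·(1.8) + (0.8)·(0.8)) / 4 = 16.8/4 = 4.2
  S = [[4.2, -0.05],
 [-0.05, 4.2]].

Step 3 — invert S. det(S) = 4.2·4.2 - (-0.05)² = 17.6375.
  S^{-1} = (1/det) · [[d, -b], [-b, a]] = [[0.2381, 0.0028],
 [0.0028, 0.2381]].

Step 4 — quadratic form (x̄ - mu_0)^T · S^{-1} · (x̄ - mu_0):
  S^{-1} · (x̄ - mu_0) = (-0.1786, 0.9979),
  (x̄ - mu_0)^T · [...] = (-0.8)·(-0.1786) + (4.2)·(0.9979) = 4.3339.

Step 5 — scale by n: T² = 5 · 4.3339 = 21.6697.

T² ≈ 21.6697


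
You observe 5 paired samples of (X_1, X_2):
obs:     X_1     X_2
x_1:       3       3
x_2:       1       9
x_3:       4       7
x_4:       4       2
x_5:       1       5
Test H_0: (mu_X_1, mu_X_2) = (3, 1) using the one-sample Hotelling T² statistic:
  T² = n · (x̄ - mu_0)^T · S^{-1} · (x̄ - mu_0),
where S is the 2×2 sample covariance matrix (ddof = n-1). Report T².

Step 1 — sample mean vector:
  mean(X_1) = (3 + 1 + 4 + 4 + 1) / 5 = 13/5 = 2.6
  mean(X_2) = (3 + 9 + 7 + 2 + 5) / 5 = 26/5 = 5.2
  x̄ = (2.6, 5.2),  deviation x̄ - mu_0 = (2.6, 5.2) - (3, 1) = (-0.4, 4.2).

Step 2 — sample covariance matrix, S[i,j] = (1/(n-1)) · Σ_k (x_{k,i} - mean_i) · (x_{k,j} - mean_j), divisor n-1 = 4:
  S[X_1,X_1] = ((0.4)·(0.4) + (-1.6)·(-1.6) + (1.4)·(1.4) + (1.4)·(1.4) + (-1.6)·(-1.6)) / 4 = 9.2/4 = 2.3
  S[X_1,X_2] = ((0.4)·(-2.2) + (-1.6)·(3.8) + (1.4)·(1.8) + (1.4)·(-3.2) + (-1.6)·(-0.2)) / 4 = -8.6/4 = -2.15
  S[X_2,X_2] = ((-2.2)·(-2.2) + (3.8)·(3.8) + (1.8)·(1.8) + (-3.2)·(-3.2) + (-0.2)·(-0.2)) / 4 = 32.8/4 = 8.2
  S = [[2.3, -2.15],
 [-2.15, 8.2]].

Step 3 — invert S. det(S) = 2.3·8.2 - (-2.15)² = 14.2375.
  S^{-1} = (1/det) · [[d, -b], [-b, a]] = [[0.5759, 0.151],
 [0.151, 0.1615]].

Step 4 — quadratic form (x̄ - mu_0)^T · S^{-1} · (x̄ - mu_0):
  S^{-1} · (x̄ - mu_0) = (0.4039, 0.6181),
  (x̄ - mu_0)^T · [...] = (-0.4)·(0.4039) + (4.2)·(0.6181) = 2.4344.

Step 5 — scale by n: T² = 5 · 2.4344 = 12.1721.

T² ≈ 12.1721


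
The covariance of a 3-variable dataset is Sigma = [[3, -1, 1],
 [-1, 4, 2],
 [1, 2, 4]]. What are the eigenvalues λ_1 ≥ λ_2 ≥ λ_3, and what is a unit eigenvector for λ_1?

Step 1 — characteristic polynomial p(λ) = det(λI - Sigma) = λ³ - tr·λ² + c_1·λ - det, where tr = trace, c_1 = sum of the principal 2×2 minors, det = det(Sigma):
  tr = 3 + 4 + 4 = 11,
  c_1 = (3·4 - (-1)²) + (3·4 - (1)²) + (4·4 - (2)²) = 11 + 11 + 12 = 34,
  det = 3·(4·4 - (2)²) - (-1)·((-1)·4 - (2)·(1)) + (1)·((-1)·(2) - 4·(1)) = 3·(12) - (-1)·(-6) + (1)·(-6) = 24.
  So p(λ) = λ³ - 11λ² + 34λ - 24.
Step 2 — look for an integer root (rational root theorem: any rational root is an integer divisor of 24). Testing λ = 1:
  p(1) = 1 - 11 + 34 - 24 = 0  ✓
  Dividing out (λ - 1): p(λ) = (λ - 1)(λ² - 10λ + 24).
Step 3 — remaining eigenvalues from the quadratic λ² - 10λ + 24 = 0:
  Δ = 10² - 4·24 = 100 - 96 = 4,  λ = (10 ± √4)/2 = (10 ± 2)/2 = 6 or 4.
  Sorted: λ_1 = 6,  λ_2 = 4,  λ_3 = 1  (check: sum = 11 = tr ✓).

Step 4 — unit eigenvector for λ_1 = 6: v spans the null space of (Sigma - λ_1 I), whose rows are
  r_1 = (-3, -1, 1),  r_2 = (-1, -2, 2),  r_3 = (1, 2, -2).
  v is orthogonal to every row, so take v ∝ r_1 × r_2 = ((-1)·(2) - (1)·(-2), (1)·(-1) - (-3)·(2), (-3)·(-2) - (-1)·(-1)) = (0, 5, 5).
  Rescale (divide by 5): u = (0, 1, 1).
  ||u|| = √((0)² + (1)² + (1)²) = √(2) ≈ 1.4142,  v_1 = u/||u|| ≈ (0, 0.7071, 0.7071) (||v_1|| = 1).

λ_1 = 6,  λ_2 = 4,  λ_3 = 1;  v_1 ≈ (0, 0.7071, 0.7071)


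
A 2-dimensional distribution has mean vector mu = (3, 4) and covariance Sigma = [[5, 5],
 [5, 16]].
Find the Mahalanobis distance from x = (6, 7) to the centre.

Step 1 — centre the observation: (x - mu) = (3, 3).

Step 2 — invert Sigma. det(Sigma) = 5·16 - (5)² = 55.
  Sigma^{-1} = (1/det) · [[d, -b], [-b, a]] = [[0.2909, -0.0909],
 [-0.0909, 0.0909]].

Step 3 — form the quadratic (x - mu)^T · Sigma^{-1} · (x - mu):
  Sigma^{-1} · (x - mu) = (0.6, 0).
  (x - mu)^T · [Sigma^{-1} · (x - mu)] = (3)·(0.6) + (3)·(0) = 1.8.

Step 4 — take square root: d = √(1.8) ≈ 1.3416.

d(x, mu) = √(1.8) ≈ 1.3416


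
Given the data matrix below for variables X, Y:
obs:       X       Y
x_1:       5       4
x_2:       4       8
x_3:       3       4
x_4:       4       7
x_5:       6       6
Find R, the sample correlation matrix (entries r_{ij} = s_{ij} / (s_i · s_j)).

Step 1 — column means:
  mean(X) = (5 + 4 + 3 + 4 + 6) / 5 = 22/5 = 4.4
  mean(Y) = (4 + 8 + 4 + 7 + 6) / 5 = 29/5 = 5.8

Step 2 — sample variances and covariances s[i,j] = (1/(n-1)) · Σ_k (x_{k,i} - mean_i) · (x_{k,j} - mean_j), with n-1 = 4:
  s[X,X] = ((0.6)·(0.6) + (-0.4)·(-0.4) + (-1.4)·(-1.4) + (-0.4)·(-0.4) + (1.6)·(1.6)) / 4 = 5.2/4 = 1.3
  s[X,Y] = ((0.6)·(-1.8) + (-0.4)·(2.2) + (-1.4)·(-1.8) + (-0.4)·(1.2) + (1.6)·(0.2)) / 4 = 0.4/4 = 0.1
  s[Y,Y] = ((-1.8)·(-1.8) + (2.2)·(2.2) + (-1.8)·(-1.8) + (1.2)·(1.2) + (0.2)·(0.2)) / 4 = 12.8/4 = 3.2
  Sample standard deviations s_i = √(s[i,i]):
  s(X) = √(1.3) = 1.1402
  s(Y) = √(3.2) = 1.7889

Step 3 — r_{ij} = s_{ij} / (s_i · s_j):
  r[X,X] = 1 (diagonal).
  r[X,Y] = 0.1 / (1.1402 · 1.7889) = 0.1 / 2.0396 = 0.049
  r[Y,Y] = 1 (diagonal).

R is symmetric with unit diagonal. Assembling:

R = [[1, 0.049],
 [0.049, 1]]


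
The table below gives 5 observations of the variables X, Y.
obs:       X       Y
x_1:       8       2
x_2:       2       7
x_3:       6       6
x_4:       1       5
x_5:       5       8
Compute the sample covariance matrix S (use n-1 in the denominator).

Step 1 — column means:
  mean(X) = (8 + 2 + 6 + 1 + 5) / 5 = 22/5 = 4.4
  mean(Y) = (2 + 7 + 6 + 5 + 8) / 5 = 28/5 = 5.6

Step 2 — sample covariance S[i,j] = (1/(n-1)) · Σ_k (x_{k,i} - mean_i) · (x_{k,j} - mean_j), with n-1 = 4.
  S[X,X] = ((3.6)·(3.6) + (-2.4)·(-2.4) + (1.6)·(1.6) + (-3.4)·(-3.4) + (0.6)·(0.6)) / 4 = 33.2/4 = 8.3
  S[X,Y] = ((3.6)·(-3.6) + (-2.4)·(1.4) + (1.6)·(0.4) + (-3.4)·(-0.6) + (0.6)·(2.4)) / 4 = -12.2/4 = -3.05
  S[Y,Y] = ((-3.6)·(-3.6) + (1.4)·(1.4) + (0.4)·(0.4) + (-0.6)·(-0.6) + (2.4)·(2.4)) / 4 = 21.2/4 = 5.3

S is symmetric (S[j,i] = S[i,j]). Assembling:

S = [[8.3, -3.05],
 [-3.05, 5.3]]


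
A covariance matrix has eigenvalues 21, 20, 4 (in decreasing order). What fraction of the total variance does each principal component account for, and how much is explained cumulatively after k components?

Step 1 — total variance = trace(Sigma) = Σ λ_i = 21 + 20 + 4 = 45.

Step 2 — fraction explained by component i = λ_i / Σ λ:
  PC1: 21/45 = 0.4667
  PC2: 20/45 = 0.4444
  PC3: 4/45 = 0.0889

Step 3 — cumulative fraction after k components = (λ_1 + ... + λ_k) / Σ λ:
  k = 1: 21/45 = 0.4667
  k = 2: (21 + 20)/45 = 41/45 = 0.9111
  k = 3: (21 + 20 + 4)/45 = 45/45 = 1

Summary (fraction, with percent):

explained: PC1 0.4667 (46.67%), PC2 0.4444 (44.44%), PC3 0.0889 (8.89%);  cumulative: 0.4667, 0.9111, 1


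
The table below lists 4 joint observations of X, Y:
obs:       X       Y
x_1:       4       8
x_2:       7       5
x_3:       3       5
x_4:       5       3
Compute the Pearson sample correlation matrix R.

Step 1 — column means:
  mean(X) = (4 + 7 + 3 + 5) / 4 = 19/4 = 4.75
  mean(Y) = (8 + 5 + 5 + 3) / 4 = 21/4 = 5.25

Step 2 — sample variances and covariances s[i,j] = (1/(n-1)) · Σ_k (x_{k,i} - mean_i) · (x_{k,j} - mean_j), with n-1 = 3:
  s[X,X] = ((-0.75)·(-0.75) + (2.25)·(2.25) + (-1.75)·(-1.75) + (0.25)·(0.25)) / 3 = 8.75/3 = 2.9167
  s[X,Y] = ((-0.75)·(2.75) + (2.25)·(-0.25) + (-1.75)·(-0.25) + (0.25)·(-2.25)) / 3 = -2.75/3 = -0.9167
  s[Y,Y] = ((2.75)·(2.75) + (-0.25)·(-0.25) + (-0.25)·(-0.25) + (-2.25)·(-2.25)) / 3 = 12.75/3 = 4.25
  Sample standard deviations s_i = √(s[i,i]):
  s(X) = √(2.9167) = 1.7078
  s(Y) = √(4.25) = 2.0616

Step 3 — r_{ij} = s_{ij} / (s_i · s_j):
  r[X,X] = 1 (diagonal).
  r[X,Y] = -0.9167 / (1.7078 · 2.0616) = -0.9167 / 3.5208 = -0.2604
  r[Y,Y] = 1 (diagonal).

R is symmetric with unit diagonal. Assembling:

R = [[1, -0.2604],
 [-0.2604, 1]]


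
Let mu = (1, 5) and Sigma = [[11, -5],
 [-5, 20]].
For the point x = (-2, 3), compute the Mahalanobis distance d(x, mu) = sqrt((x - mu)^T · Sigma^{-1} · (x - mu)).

Step 1 — centre the observation: (x - mu) = (-3, -2).

Step 2 — invert Sigma. det(Sigma) = 11·20 - (-5)² = 195.
  Sigma^{-1} = (1/det) · [[d, -b], [-b, a]] = [[0.1026, 0.0256],
 [0.0256, 0.0564]].

Step 3 — form the quadratic (x - mu)^T · Sigma^{-1} · (x - mu):
  Sigma^{-1} · (x - mu) = (-0.359, -0.1897).
  (x - mu)^T · [Sigma^{-1} · (x - mu)] = (-3)·(-0.359) + (-2)·(-0.1897) = 1.4564.

Step 4 — take square root: d = √(1.4564) ≈ 1.2068.

d(x, mu) = √(1.4564) ≈ 1.2068


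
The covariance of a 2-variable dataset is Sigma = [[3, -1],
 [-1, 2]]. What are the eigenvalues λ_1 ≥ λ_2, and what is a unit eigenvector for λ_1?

Step 1 — characteristic polynomial of 2×2 Sigma:
  det(Sigma - λI) = λ² - trace · λ + det = 0.
  trace = 3 + 2 = 5, det = 3·2 - (-1)² = 5.
Step 2 — discriminant:
  Δ = trace² - 4·det = 25 - 20 = 5.
Step 3 — eigenvalues:
  λ = (trace ± √Δ)/2 = (5 ± 2.2361)/2,
  λ_1 = 3.618,  λ_2 = 1.382.

Step 4 — unit eigenvector for λ_1: solve (Sigma - λ_1 I)v = 0. First row:
  (3 - 3.618)·v_x + (-1)·v_y = 0, i.e. (-0.618)·v_x + (-1)·v_y = 0,
  so v ∝ (b, λ_1 - a) = (-1, 0.618); multiply by -1 so the first entry is positive: u = (1, -0.618).
  ||u|| = √((1)² + (-0.618)²) = √(1.382) ≈ 1.1756,
  v_1 = u/||u|| ≈ (0.8507, -0.5257) (||v_1|| = 1).

λ_1 = 3.618,  λ_2 = 1.382;  v_1 ≈ (0.8507, -0.5257)


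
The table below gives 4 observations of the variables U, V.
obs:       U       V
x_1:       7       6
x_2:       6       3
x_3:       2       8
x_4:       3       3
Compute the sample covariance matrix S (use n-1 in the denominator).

Step 1 — column means:
  mean(U) = (7 + 6 + 2 + 3) / 4 = 18/4 = 4.5
  mean(V) = (6 + 3 + 8 + 3) / 4 = 20/4 = 5

Step 2 — sample covariance S[i,j] = (1/(n-1)) · Σ_k (x_{k,i} - mean_i) · (x_{k,j} - mean_j), with n-1 = 3.
  S[U,U] = ((2.5)·(2.5) + (1.5)·(1.5) + (-2.5)·(-2.5) + (-1.5)·(-1.5)) / 3 = 17/3 = 5.6667
  S[U,V] = ((2.5)·(1) + (1.5)·(-2) + (-2.5)·(3) + (-1.5)·(-2)) / 3 = -5/3 = -1.6667
  S[V,V] = ((1)·(1) + (-2)·(-2) + (3)·(3) + (-2)·(-2)) / 3 = 18/3 = 6

S is symmetric (S[j,i] = S[i,j]). Assembling:

S = [[5.6667, -1.6667],
 [-1.6667, 6]]


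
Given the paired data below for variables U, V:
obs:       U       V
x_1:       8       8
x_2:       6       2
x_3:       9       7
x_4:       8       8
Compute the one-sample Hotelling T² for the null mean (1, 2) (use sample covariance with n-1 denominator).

Step 1 — sample mean vector:
  mean(U) = (8 + 6 + 9 + 8) / 4 = 31/4 = 7.75
  mean(V) = (8 + 2 + 7 + 8) / 4 = 25/4 = 6.25
  x̄ = (7.75, 6.25),  deviation x̄ - mu_0 = (7.75, 6.25) - (1, 2) = (6.75, 4.25).

Step 2 — sample covariance matrix, S[i,j] = (1/(n-1)) · Σ_k (x_{k,i} - mean_i) · (x_{k,j} - mean_j), divisor n-1 = 3:
  S[U,U] = ((0.25)·(0.25) + (-1.75)·(-1.75) + (1.25)·(1.25) + (0.25)·(0.25)) / 3 = 4.75/3 = 1.5833
  S[U,V] = ((0.25)·(1.75) + (-1.75)·(-4.25) + (1.25)·(0.75) + (0.25)·(1.75)) / 3 = 9.25/3 = 3.0833
  S[V,V] = ((1.75)·(1.75) + (-4.25)·(-4.25) + (0.75)·(0.75) + (1.75)·(1.75)) / 3 = 24.75/3 = 8.25
  S = [[1.5833, 3.0833],
 [3.0833, 8.25]].

Step 3 — invert S. det(S) = 1.5833·8.25 - (3.0833)² = 3.5556.
  S^{-1} = (1/det) · [[d, -b], [-b, a]] = [[2.3203, -0.8672],
 [-0.8672, 0.4453]].

Step 4 — quadratic form (x̄ - mu_0)^T · S^{-1} · (x̄ - mu_0):
  S^{-1} · (x̄ - mu_0) = (11.9766, -3.9609),
  (x̄ - mu_0)^T · [...] = (6.75)·(11.9766) + (4.25)·(-3.9609) = 64.0078.

Step 5 — scale by n: T² = 4 · 64.0078 = 256.0312.

T² ≈ 256.0312


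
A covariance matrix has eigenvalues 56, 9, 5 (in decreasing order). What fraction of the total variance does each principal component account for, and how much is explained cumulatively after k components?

Step 1 — total variance = trace(Sigma) = Σ λ_i = 56 + 9 + 5 = 70.

Step 2 — fraction explained by component i = λ_i / Σ λ:
  PC1: 56/70 = 0.8
  PC2: 9/70 = 0.1286
  PC3: 5/70 = 0.0714

Step 3 — cumulative fraction after k components = (λ_1 + ... + λ_k) / Σ λ:
  k = 1: 56/70 = 0.8
  k = 2: (56 + 9)/70 = 65/70 = 0.9286
  k = 3: (56 + 9 + 5)/70 = 70/70 = 1

Summary (fraction, with percent):

explained: PC1 0.8 (80%), PC2 0.1286 (12.86%), PC3 0.0714 (7.14%);  cumulative: 0.8, 0.9286, 1


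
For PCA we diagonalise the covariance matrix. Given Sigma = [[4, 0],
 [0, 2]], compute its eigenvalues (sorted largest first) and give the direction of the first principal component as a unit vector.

Step 1 — characteristic polynomial of 2×2 Sigma:
  det(Sigma - λI) = λ² - trace · λ + det = 0.
  trace = 4 + 2 = 6, det = 4·2 - (0)² = 8.
Step 2 — discriminant:
  Δ = trace² - 4·det = 36 - 32 = 4.
Step 3 — eigenvalues:
  λ = (trace ± √Δ)/2 = (6 ± 2)/2,
  λ_1 = 4,  λ_2 = 2.

Step 4 — unit eigenvector for λ_1: Sigma is diagonal, so its eigenvectors are the coordinate axes. λ_1 = 4 is the diagonal entry on the first coordinate axis, hence
  v_1 = (1, 0) (||v_1|| = 1).

λ_1 = 4,  λ_2 = 2;  v_1 ≈ (1, 0)


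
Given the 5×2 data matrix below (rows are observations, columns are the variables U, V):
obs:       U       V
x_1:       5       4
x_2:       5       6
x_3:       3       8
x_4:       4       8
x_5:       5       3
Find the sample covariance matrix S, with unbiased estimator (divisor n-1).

Step 1 — column means:
  mean(U) = (5 + 5 + 3 + 4 + 5) / 5 = 22/5 = 4.4
  mean(V) = (4 + 6 + 8 + 8 + 3) / 5 = 29/5 = 5.8

Step 2 — sample covariance S[i,j] = (1/(n-1)) · Σ_k (x_{k,i} - mean_i) · (x_{k,j} - mean_j), with n-1 = 4.
  S[U,U] = ((0.6)·(0.6) + (0.6)·(0.6) + (-1.4)·(-1.4) + (-0.4)·(-0.4) + (0.6)·(0.6)) / 4 = 3.2/4 = 0.8
  S[U,V] = ((0.6)·(-1.8) + (0.6)·(0.2) + (-1.4)·(2.2) + (-0.4)·(2.2) + (0.6)·(-2.8)) / 4 = -6.6/4 = -1.65
  S[V,V] = ((-1.8)·(-1.8) + (0.2)·(0.2) + (2.2)·(2.2) + (2.2)·(2.2) + (-2.8)·(-2.8)) / 4 = 20.8/4 = 5.2

S is symmetric (S[j,i] = S[i,j]). Assembling:

S = [[0.8, -1.65],
 [-1.65, 5.2]]


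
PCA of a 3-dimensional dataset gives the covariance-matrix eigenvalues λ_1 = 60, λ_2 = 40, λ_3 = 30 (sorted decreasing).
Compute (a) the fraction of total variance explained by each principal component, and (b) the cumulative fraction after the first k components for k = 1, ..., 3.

Step 1 — total variance = trace(Sigma) = Σ λ_i = 60 + 40 + 30 = 130.

Step 2 — fraction explained by component i = λ_i / Σ λ:
  PC1: 60/130 = 0.4615
  PC2: 40/130 = 0.3077
  PC3: 30/130 = 0.2308

Step 3 — cumulative fraction after k components = (λ_1 + ... + λ_k) / Σ λ:
  k = 1: 60/130 = 0.4615
  k = 2: (60 + 40)/130 = 100/130 = 0.7692
  k = 3: (60 + 40 + 30)/130 = 130/130 = 1

Summary (fraction, with percent):

explained: PC1 0.4615 (46.15%), PC2 0.3077 (30.77%), PC3 0.2308 (23.08%);  cumulative: 0.4615, 0.7692, 1


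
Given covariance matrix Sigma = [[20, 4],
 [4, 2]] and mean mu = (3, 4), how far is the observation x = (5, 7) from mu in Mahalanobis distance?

Step 1 — centre the observation: (x - mu) = (2, 3).

Step 2 — invert Sigma. det(Sigma) = 20·2 - (4)² = 24.
  Sigma^{-1} = (1/det) · [[d, -b], [-b, a]] = [[0.0833, -0.1667],
 [-0.1667, 0.8333]].

Step 3 — form the quadratic (x - mu)^T · Sigma^{-1} · (x - mu):
  Sigma^{-1} · (x - mu) = (-0.3333, 2.1667).
  (x - mu)^T · [Sigma^{-1} · (x - mu)] = (2)·(-0.3333) + (3)·(2.1667) = 5.8333.

Step 4 — take square root: d = √(5.8333) ≈ 2.4152.

d(x, mu) = √(5.8333) ≈ 2.4152


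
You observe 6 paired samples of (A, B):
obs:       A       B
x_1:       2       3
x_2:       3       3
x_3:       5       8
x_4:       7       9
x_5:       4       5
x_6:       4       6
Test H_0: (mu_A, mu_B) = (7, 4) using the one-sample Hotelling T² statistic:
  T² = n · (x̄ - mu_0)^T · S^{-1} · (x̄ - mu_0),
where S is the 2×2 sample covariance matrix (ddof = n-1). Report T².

Step 1 — sample mean vector:
  mean(A) = (2 + 3 + 5 + 7 + 4 + 4) / 6 = 25/6 = 4.1667
  mean(B) = (3 + 3 + 8 + 9 + 5 + 6) / 6 = 34/6 = 5.6667
  x̄ = (4.1667, 5.6667),  deviation x̄ - mu_0 = (4.1667, 5.6667) - (7, 4) = (-2.8333, 1.6667).

Step 2 — sample covariance matrix, S[i,j] = (1/(n-1)) · Σ_k (x_{k,i} - mean_i) · (x_{k,j} - mean_j), divisor n-1 = 5:
  S[A,A] = ((-2.1667)·(-2.1667) + (-1.1667)·(-1.1667) + (0.8333)·(0.8333) + (2.8333)·(2.8333) + (-0.1667)·(-0.1667) + (-0.1667)·(-0.1667)) / 5 = 14.8333/5 = 2.9667
  S[A,B] = ((-2.1667)·(-2.6667) + (-1.1667)·(-2.6667) + (0.8333)·(2.3333) + (2.8333)·(3.3333) + (-0.1667)·(-0.6667) + (-0.1667)·(0.3333)) / 5 = 20.3333/5 = 4.0667
  S[B,B] = ((-2.6667)·(-2.6667) + (-2.6667)·(-2.6667) + (2.3333)·(2.3333) + (3.3333)·(3.3333) + (-0.6667)·(-0.6667) + (0.3333)·(0.3333)) / 5 = 31.3333/5 = 6.2667
  S = [[2.9667, 4.0667],
 [4.0667, 6.2667]].

Step 3 — invert S. det(S) = 2.9667·6.2667 - (4.0667)² = 2.0533.
  S^{-1} = (1/det) · [[d, -b], [-b, a]] = [[3.0519, -1.9805],
 [-1.9805, 1.4448]].

Step 4 — quadratic form (x̄ - mu_0)^T · S^{-1} · (x̄ - mu_0):
  S^{-1} · (x̄ - mu_0) = (-11.9481, 8.0195),
  (x̄ - mu_0)^T · [...] = (-2.8333)·(-11.9481) + (1.6667)·(8.0195) = 47.2186.

Step 5 — scale by n: T² = 6 · 47.2186 = 283.3117.

T² ≈ 283.3117


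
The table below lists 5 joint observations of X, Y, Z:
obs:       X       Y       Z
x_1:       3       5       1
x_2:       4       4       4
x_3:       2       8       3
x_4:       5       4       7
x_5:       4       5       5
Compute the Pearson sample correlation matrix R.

Step 1 — column means:
  mean(X) = (3 + 4 + 2 + 5 + 4) / 5 = 18/5 = 3.6
  mean(Y) = (5 + 4 + 8 + 4 + 5) / 5 = 26/5 = 5.2
  mean(Z) = (1 + 4 + 3 + 7 + 5) / 5 = 20/5 = 4

Step 2 — sample variances and covariances s[i,j] = (1/(n-1)) · Σ_k (x_{k,i} - mean_i) · (x_{k,j} - mean_j), with n-1 = 4:
  s[X,X] = ((-0.6)·(-0.6) + (0.4)·(0.4) + (-1.6)·(-1.6) + (1.4)·(1.4) + (0.4)·(0.4)) / 4 = 5.2/4 = 1.3
  s[X,Y] = ((-0.6)·(-0.2) + (0.4)·(-1.2) + (-1.6)·(2.8) + (1.4)·(-1.2) + (0.4)·(-0.2)) / 4 = -6.6/4 = -1.65
  s[X,Z] = ((-0.6)·(-3) + (0.4)·(0) + (-1.6)·(-1) + (1.4)·(3) + (0.4)·(1)) / 4 = 8/4 = 2
  s[Y,Y] = ((-0.2)·(-0.2) + (-1.2)·(-1.2) + (2.8)·(2.8) + (-1.2)·(-1.2) + (-0.2)·(-0.2)) / 4 = 10.8/4 = 2.7
  s[Y,Z] = ((-0.2)·(-3) + (-1.2)·(0) + (2.8)·(-1) + (-1.2)·(3) + (-0.2)·(1)) / 4 = -6/4 = -1.5
  s[Z,Z] = ((-3)·(-3) + (0)·(0) + (-1)·(-1) + (3)·(3) + (1)·(1)) / 4 = 20/4 = 5
  Sample standard deviations s_i = √(s[i,i]):
  s(X) = √(1.3) = 1.1402
  s(Y) = √(2.7) = 1.6432
  s(Z) = √(5) = 2.2361

Step 3 — r_{ij} = s_{ij} / (s_i · s_j):
  r[X,X] = 1 (diagonal).
  r[X,Y] = -1.65 / (1.1402 · 1.6432) = -1.65 / 1.8735 = -0.8807
  r[X,Z] = 2 / (1.1402 · 2.2361) = 2 / 2.5495 = 0.7845
  r[Y,Y] = 1 (diagonal).
  r[Y,Z] = -1.5 / (1.6432 · 2.2361) = -1.5 / 3.6742 = -0.4082
  r[Z,Z] = 1 (diagonal).

R is symmetric with unit diagonal. Assembling:

R = [[1, -0.8807, 0.7845],
 [-0.8807, 1, -0.4082],
 [0.7845, -0.4082, 1]]


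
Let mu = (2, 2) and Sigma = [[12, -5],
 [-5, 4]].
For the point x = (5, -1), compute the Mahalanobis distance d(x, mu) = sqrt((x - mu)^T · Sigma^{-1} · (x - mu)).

Step 1 — centre the observation: (x - mu) = (3, -3).

Step 2 — invert Sigma. det(Sigma) = 12·4 - (-5)² = 23.
  Sigma^{-1} = (1/det) · [[d, -b], [-b, a]] = [[0.1739, 0.2174],
 [0.2174, 0.5217]].

Step 3 — form the quadratic (x - mu)^T · Sigma^{-1} · (x - mu):
  Sigma^{-1} · (x - mu) = (-0.1304, -0.913).
  (x - mu)^T · [Sigma^{-1} · (x - mu)] = (3)·(-0.1304) + (-3)·(-0.913) = 2.3478.

Step 4 — take square root: d = √(2.3478) ≈ 1.5323.

d(x, mu) = √(2.3478) ≈ 1.5323


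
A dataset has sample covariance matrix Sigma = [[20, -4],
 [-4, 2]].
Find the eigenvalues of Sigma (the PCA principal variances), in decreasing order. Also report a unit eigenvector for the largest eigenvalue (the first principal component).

Step 1 — characteristic polynomial of 2×2 Sigma:
  det(Sigma - λI) = λ² - trace · λ + det = 0.
  trace = 20 + 2 = 22, det = 20·2 - (-4)² = 24.
Step 2 — discriminant:
  Δ = trace² - 4·det = 484 - 96 = 388.
Step 3 — eigenvalues:
  λ = (trace ± √Δ)/2 = (22 ± 19.6977)/2,
  λ_1 = 20.8489,  λ_2 = 1.1511.

Step 4 — unit eigenvector for λ_1: solve (Sigma - λ_1 I)v = 0. First row:
  (20 - 20.8489)·v_x + (-4)·v_y = 0, i.e. (-0.8489)·v_x + (-4)·v_y = 0,
  so v ∝ (b, λ_1 - a) = (-4, 0.8489); multiply by -1 so the first entry is positive: u = (4, -0.8489).
  ||u|| = √((4)² + (-0.8489)²) = √(16.7206) ≈ 4.0891,
  v_1 = u/||u|| ≈ (0.9782, -0.2076) (||v_1|| = 1).

λ_1 = 20.8489,  λ_2 = 1.1511;  v_1 ≈ (0.9782, -0.2076)
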